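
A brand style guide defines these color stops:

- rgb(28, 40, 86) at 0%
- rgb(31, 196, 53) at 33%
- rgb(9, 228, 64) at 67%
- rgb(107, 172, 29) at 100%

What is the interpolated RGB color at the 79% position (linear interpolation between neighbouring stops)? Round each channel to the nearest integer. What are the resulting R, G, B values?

(45, 208, 51)

79% lies between the 67% and 100% stops, so the local fraction is t = (79 − 67)/(100 − 67) = 12/33 ≈ 0.3636.
R = 9 + 0.3636 × (107 − 9) = 44.633 → 45
G = 228 + 0.3636 × (172 − 228) = 207.638 → 208
B = 64 + 0.3636 × (29 − 64) = 51.274 → 51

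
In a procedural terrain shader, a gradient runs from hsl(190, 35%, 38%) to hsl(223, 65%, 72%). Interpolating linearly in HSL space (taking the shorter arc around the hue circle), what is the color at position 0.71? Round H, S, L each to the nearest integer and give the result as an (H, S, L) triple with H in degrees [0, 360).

Hue arc: Δh = 223 − 190 = 33° (|Δh| ≤ 180, already the shorter path).
H = 190 + 0.71 × (33) = 213.43 → 213°
S = 35 + 0.71 × (65 − 35) = 56.3 → 56%
L = 38 + 0.71 × (72 − 38) = 62.14 → 62%

(213, 56, 62)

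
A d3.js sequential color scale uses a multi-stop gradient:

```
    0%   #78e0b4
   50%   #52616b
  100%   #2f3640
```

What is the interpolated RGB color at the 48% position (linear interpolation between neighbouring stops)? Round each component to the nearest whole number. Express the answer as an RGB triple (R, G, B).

(84, 102, 110)

48% lies between the 0% and 50% stops, so the local fraction is t = (48 − 0)/(50 − 0) = 48/50 ≈ 0.96.
#78e0b4 → (120, 224, 180); #52616b → (82, 97, 107).
R = 120 + 0.96 × (82 − 120) = 83.52 → 84
G = 224 + 0.96 × (97 − 224) = 102.08 → 102
B = 180 + 0.96 × (107 − 180) = 109.92 → 110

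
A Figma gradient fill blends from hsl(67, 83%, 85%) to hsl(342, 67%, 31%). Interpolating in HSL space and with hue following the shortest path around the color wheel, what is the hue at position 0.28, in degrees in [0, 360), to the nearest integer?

43

Hue: 342 − 67 = 275°, but |275| > 180 so the shorter arc goes the other way: Δh = 275 − 360 = -85°.
H = 67 + 0.28 × (-85) = 43.2 → 43°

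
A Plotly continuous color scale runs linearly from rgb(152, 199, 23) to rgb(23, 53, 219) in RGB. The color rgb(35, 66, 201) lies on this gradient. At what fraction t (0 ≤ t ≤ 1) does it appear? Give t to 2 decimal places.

Invert the lerp on the B channel (largest span, 196): t = (201 − 23) / (219 − 23) = 178/196 = 0.90816.
Check on R: (35 − 152)/(23 − 152) = 0.907 ✓

0.91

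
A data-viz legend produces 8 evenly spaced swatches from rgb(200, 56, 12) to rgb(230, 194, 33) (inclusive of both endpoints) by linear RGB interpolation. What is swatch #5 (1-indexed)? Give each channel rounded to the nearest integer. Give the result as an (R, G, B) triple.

(217, 135, 24)

With 8 swatches and endpoints inclusive, swatch 5 sits at t = (5 − 1)/(8 − 1) = 4/7 ≈ 0.5714.
R = 200 + 0.5714 × (230 − 200) = 217.142 → 217
G = 56 + 0.5714 × (194 − 56) = 134.853 → 135
B = 12 + 0.5714 × (33 − 12) = 23.999 → 24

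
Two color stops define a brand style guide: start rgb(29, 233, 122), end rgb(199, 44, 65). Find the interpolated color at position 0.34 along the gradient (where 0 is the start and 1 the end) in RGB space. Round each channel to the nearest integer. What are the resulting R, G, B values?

R = 29 + 0.34 × (199 − 29) = 29 + 0.34 × 170 = 86.8 → 87
G = 233 + 0.34 × (44 − 233) = 233 + 0.34 × -189 = 168.74 → 169
B = 122 + 0.34 × (65 − 122) = 122 + 0.34 × -57 = 102.62 → 103
So the blended color is (87, 169, 103), about #57a967.

(87, 169, 103)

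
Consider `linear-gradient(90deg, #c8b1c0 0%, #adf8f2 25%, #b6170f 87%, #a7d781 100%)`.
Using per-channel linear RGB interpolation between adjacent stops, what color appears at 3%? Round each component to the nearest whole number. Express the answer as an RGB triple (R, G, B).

(197, 186, 198)

3% lies between the 0% and 25% stops, so the local fraction is t = (3 − 0)/(25 − 0) = 3/25 ≈ 0.12.
#c8b1c0 → (200, 177, 192); #adf8f2 → (173, 248, 242).
R = 200 + 0.12 × (173 − 200) = 196.76 → 197
G = 177 + 0.12 × (248 − 177) = 185.52 → 186
B = 192 + 0.12 × (242 − 192) = 198 → 198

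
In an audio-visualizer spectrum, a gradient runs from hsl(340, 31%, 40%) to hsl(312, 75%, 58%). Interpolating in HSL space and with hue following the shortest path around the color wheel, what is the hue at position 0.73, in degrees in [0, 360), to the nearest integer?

Hue arc: Δh = 312 − 340 = -28° (|Δh| ≤ 180, already the shorter path).
H = 340 + 0.73 × (-28) = 319.56 → 320°

320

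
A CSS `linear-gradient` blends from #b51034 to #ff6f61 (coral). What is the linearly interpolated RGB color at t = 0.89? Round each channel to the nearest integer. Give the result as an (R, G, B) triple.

(247, 101, 92)

#b51034 → (181, 16, 52); #ff6f61 → (255, 111, 97).
R = 181 + 0.89 × (255 − 181) = 181 + 0.89 × 74 = 246.86 → 247
G = 16 + 0.89 × (111 − 16) = 16 + 0.89 × 95 = 100.55 → 101
B = 52 + 0.89 × (97 − 52) = 52 + 0.89 × 45 = 92.05 → 92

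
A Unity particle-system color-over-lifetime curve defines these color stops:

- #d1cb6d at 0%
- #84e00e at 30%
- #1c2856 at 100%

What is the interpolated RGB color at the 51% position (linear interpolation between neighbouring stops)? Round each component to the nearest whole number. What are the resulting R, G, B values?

51% lies between the 30% and 100% stops, so the local fraction is t = (51 − 30)/(100 − 30) = 21/70 ≈ 0.3.
#84e00e → (132, 224, 14); #1c2856 → (28, 40, 86).
R = 132 + 0.3 × (28 − 132) = 100.8 → 101
G = 224 + 0.3 × (40 − 224) = 168.8 → 169
B = 14 + 0.3 × (86 − 14) = 35.6 → 36

(101, 169, 36)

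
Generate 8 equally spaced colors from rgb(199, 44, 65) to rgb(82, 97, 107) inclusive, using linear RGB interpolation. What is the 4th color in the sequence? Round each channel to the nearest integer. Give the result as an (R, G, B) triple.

With 8 swatches and endpoints inclusive, swatch 4 sits at t = (4 − 1)/(8 − 1) = 3/7 ≈ 0.4286.
R = 199 + 0.4286 × (82 − 199) = 148.854 → 149
G = 44 + 0.4286 × (97 − 44) = 66.716 → 67
B = 65 + 0.4286 × (107 − 65) = 83.001 → 83

(149, 67, 83)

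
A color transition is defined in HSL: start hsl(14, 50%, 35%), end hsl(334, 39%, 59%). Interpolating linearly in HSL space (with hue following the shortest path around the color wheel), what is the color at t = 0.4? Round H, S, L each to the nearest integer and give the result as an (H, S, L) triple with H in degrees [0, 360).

(358, 46, 45)

Hue: 334 − 14 = 320°, but |320| > 180 so the shorter arc goes the other way: Δh = 320 − 360 = -40°.
H = 14 + 0.4 × (-40) = -2 → -2 → -2 mod 360 = 358°
S = 50 + 0.4 × (39 − 50) = 45.6 → 46%
L = 35 + 0.4 × (59 − 35) = 44.6 → 45%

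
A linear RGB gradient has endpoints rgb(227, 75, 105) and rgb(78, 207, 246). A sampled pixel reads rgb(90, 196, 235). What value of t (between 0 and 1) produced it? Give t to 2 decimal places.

Invert the lerp on the R channel (largest span, 149): t = (90 − 227) / (78 − 227) = -137/-149 = 0.91946.
Check on G: (196 − 75)/(207 − 75) = 0.9167 ✓

0.92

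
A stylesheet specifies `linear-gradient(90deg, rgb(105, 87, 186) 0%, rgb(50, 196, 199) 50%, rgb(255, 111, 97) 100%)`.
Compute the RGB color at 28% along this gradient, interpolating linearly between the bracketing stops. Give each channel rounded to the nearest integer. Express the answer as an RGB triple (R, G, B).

(74, 148, 193)

28% lies between the 0% and 50% stops, so the local fraction is t = (28 − 0)/(50 − 0) = 28/50 ≈ 0.56.
R = 105 + 0.56 × (50 − 105) = 74.2 → 74
G = 87 + 0.56 × (196 − 87) = 148.04 → 148
B = 186 + 0.56 × (199 − 186) = 193.28 → 193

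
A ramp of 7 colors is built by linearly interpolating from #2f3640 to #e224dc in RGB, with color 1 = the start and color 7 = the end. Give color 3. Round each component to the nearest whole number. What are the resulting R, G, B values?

(107, 48, 116)

With 7 swatches and endpoints inclusive, swatch 3 sits at t = (3 − 1)/(7 − 1) = 2/6 ≈ 0.3333.
#2f3640 → (47, 54, 64); #e224dc → (226, 36, 220).
R = 47 + 0.3333 × (226 − 47) = 106.661 → 107
G = 54 + 0.3333 × (36 − 54) = 48.001 → 48
B = 64 + 0.3333 × (220 − 64) = 115.995 → 116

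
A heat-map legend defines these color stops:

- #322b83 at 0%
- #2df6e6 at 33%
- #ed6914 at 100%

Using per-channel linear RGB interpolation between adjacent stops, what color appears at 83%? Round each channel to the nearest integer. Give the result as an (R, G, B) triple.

(188, 141, 73)

83% lies between the 33% and 100% stops, so the local fraction is t = (83 − 33)/(100 − 33) = 50/67 ≈ 0.7463.
#2df6e6 → (45, 246, 230); #ed6914 → (237, 105, 20).
R = 45 + 0.7463 × (237 − 45) = 188.29 → 188
G = 246 + 0.7463 × (105 − 246) = 140.772 → 141
B = 230 + 0.7463 × (20 − 230) = 73.277 → 73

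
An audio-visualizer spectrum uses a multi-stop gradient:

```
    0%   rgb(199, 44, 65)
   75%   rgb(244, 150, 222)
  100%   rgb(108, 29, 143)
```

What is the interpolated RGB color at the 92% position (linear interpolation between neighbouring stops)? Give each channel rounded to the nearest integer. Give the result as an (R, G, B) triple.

92% lies between the 75% and 100% stops, so the local fraction is t = (92 − 75)/(100 − 75) = 17/25 ≈ 0.68.
R = 244 + 0.68 × (108 − 244) = 151.52 → 152
G = 150 + 0.68 × (29 − 150) = 67.72 → 68
B = 222 + 0.68 × (143 − 222) = 168.28 → 168

(152, 68, 168)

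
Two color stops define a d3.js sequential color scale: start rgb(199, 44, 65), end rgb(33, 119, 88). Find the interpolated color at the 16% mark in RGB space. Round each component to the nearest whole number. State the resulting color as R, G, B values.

16% corresponds to t = 0.16.
R = 199 + 0.16 × (33 − 199) = 199 + 0.16 × -166 = 172.44 → 172
G = 44 + 0.16 × (119 − 44) = 44 + 0.16 × 75 = 56 → 56
B = 65 + 0.16 × (88 − 65) = 65 + 0.16 × 23 = 68.68 → 69

(172, 56, 69)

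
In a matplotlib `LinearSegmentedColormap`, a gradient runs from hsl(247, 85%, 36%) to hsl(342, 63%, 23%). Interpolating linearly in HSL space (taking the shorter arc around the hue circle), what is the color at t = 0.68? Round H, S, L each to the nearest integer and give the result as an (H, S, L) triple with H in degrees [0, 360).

Hue arc: Δh = 342 − 247 = 95° (|Δh| ≤ 180, already the shorter path).
H = 247 + 0.68 × (95) = 311.6 → 312°
S = 85 + 0.68 × (63 − 85) = 70.04 → 70%
L = 36 + 0.68 × (23 − 36) = 27.16 → 27%

(312, 70, 27)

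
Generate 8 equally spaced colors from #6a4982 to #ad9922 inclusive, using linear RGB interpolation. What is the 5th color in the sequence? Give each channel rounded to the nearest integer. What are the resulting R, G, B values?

(144, 119, 75)

With 8 swatches and endpoints inclusive, swatch 5 sits at t = (5 − 1)/(8 − 1) = 4/7 ≈ 0.5714.
#6a4982 → (106, 73, 130); #ad9922 → (173, 153, 34).
R = 106 + 0.5714 × (173 − 106) = 144.284 → 144
G = 73 + 0.5714 × (153 − 73) = 118.712 → 119
B = 130 + 0.5714 × (34 − 130) = 75.146 → 75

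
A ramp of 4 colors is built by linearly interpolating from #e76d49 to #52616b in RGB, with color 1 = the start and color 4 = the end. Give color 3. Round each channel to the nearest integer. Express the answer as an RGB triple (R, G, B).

With 4 swatches and endpoints inclusive, swatch 3 sits at t = (3 − 1)/(4 − 1) = 2/3 ≈ 0.6667.
#e76d49 → (231, 109, 73); #52616b → (82, 97, 107).
R = 231 + 0.6667 × (82 − 231) = 131.662 → 132
G = 109 + 0.6667 × (97 − 109) = 101 → 101
B = 73 + 0.6667 × (107 − 73) = 95.668 → 96

(132, 101, 96)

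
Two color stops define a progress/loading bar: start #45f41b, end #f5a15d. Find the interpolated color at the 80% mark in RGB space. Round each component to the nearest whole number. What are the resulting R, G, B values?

(210, 178, 80)

#45f41b → (69, 244, 27); #f5a15d → (245, 161, 93).
80% corresponds to t = 0.8.
R = 69 + 0.8 × (245 − 69) = 69 + 0.8 × 176 = 209.8 → 210
G = 244 + 0.8 × (161 − 244) = 244 + 0.8 × -83 = 177.6 → 178
B = 27 + 0.8 × (93 − 27) = 27 + 0.8 × 66 = 79.8 → 80
So the blended color is (210, 178, 80), about #d2b250.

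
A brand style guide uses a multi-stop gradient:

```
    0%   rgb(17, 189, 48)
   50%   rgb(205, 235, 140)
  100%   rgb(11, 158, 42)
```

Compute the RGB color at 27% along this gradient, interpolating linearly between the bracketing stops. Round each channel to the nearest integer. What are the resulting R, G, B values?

27% lies between the 0% and 50% stops, so the local fraction is t = (27 − 0)/(50 − 0) = 27/50 ≈ 0.54.
R = 17 + 0.54 × (205 − 17) = 118.52 → 119
G = 189 + 0.54 × (235 − 189) = 213.84 → 214
B = 48 + 0.54 × (140 − 48) = 97.68 → 98

(119, 214, 98)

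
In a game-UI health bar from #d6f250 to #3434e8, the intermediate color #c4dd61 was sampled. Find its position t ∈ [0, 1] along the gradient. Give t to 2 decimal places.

Invert the lerp on the G channel (largest span, 190): t = (221 − 242) / (52 − 242) = -21/-190 = 0.11053.
Check on R: (196 − 214)/(52 − 214) = 0.1111 ✓

0.11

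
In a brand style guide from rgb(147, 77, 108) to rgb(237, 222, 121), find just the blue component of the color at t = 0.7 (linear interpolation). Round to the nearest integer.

B = 108 + 0.7 × (121 − 108) = 117.1 → 117

117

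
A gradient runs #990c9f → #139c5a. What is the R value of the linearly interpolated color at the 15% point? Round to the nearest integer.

133

R₁ = 153 (from #990c9f), R₂ = 19 (from #139c5a).
R = 153 + 0.15 × (19 − 153) = 132.9 → 133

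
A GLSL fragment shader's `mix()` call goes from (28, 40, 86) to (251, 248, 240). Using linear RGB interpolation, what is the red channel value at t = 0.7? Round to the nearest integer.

184

R = 28 + 0.7 × (251 − 28) = 184.1 → 184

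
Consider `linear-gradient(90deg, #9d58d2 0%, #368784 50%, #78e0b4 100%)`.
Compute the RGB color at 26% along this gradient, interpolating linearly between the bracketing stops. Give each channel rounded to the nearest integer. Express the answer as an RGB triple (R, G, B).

(103, 112, 169)

26% lies between the 0% and 50% stops, so the local fraction is t = (26 − 0)/(50 − 0) = 26/50 ≈ 0.52.
#9d58d2 → (157, 88, 210); #368784 → (54, 135, 132).
R = 157 + 0.52 × (54 − 157) = 103.44 → 103
G = 88 + 0.52 × (135 − 88) = 112.44 → 112
B = 210 + 0.52 × (132 − 210) = 169.44 → 169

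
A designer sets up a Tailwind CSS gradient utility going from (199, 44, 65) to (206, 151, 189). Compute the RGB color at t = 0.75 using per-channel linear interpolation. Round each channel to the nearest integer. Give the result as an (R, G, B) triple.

(204, 124, 158)

R = 199 + 0.75 × (206 − 199) = 199 + 0.75 × 7 = 204.25 → 204
G = 44 + 0.75 × (151 − 44) = 44 + 0.75 × 107 = 124.25 → 124
B = 65 + 0.75 × (189 − 65) = 65 + 0.75 × 124 = 158 → 158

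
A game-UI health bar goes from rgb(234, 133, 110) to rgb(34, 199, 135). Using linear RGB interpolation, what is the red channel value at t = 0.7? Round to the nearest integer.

R = 234 + 0.7 × (34 − 234) = 94 → 94

94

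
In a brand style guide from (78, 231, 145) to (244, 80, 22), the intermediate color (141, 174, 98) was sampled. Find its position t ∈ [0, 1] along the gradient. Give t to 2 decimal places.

Invert the lerp on the R channel (largest span, 166): t = (141 − 78) / (244 − 78) = 63/166 = 0.37952.
Check on G: (174 − 231)/(80 − 231) = 0.3775 ✓

0.38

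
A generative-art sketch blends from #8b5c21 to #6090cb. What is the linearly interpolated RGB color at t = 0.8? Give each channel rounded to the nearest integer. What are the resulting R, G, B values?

(105, 134, 169)

#8b5c21 → (139, 92, 33); #6090cb → (96, 144, 203).
R = 139 + 0.8 × (96 − 139) = 139 + 0.8 × -43 = 104.6 → 105
G = 92 + 0.8 × (144 − 92) = 92 + 0.8 × 52 = 133.6 → 134
B = 33 + 0.8 × (203 − 33) = 33 + 0.8 × 170 = 169 → 169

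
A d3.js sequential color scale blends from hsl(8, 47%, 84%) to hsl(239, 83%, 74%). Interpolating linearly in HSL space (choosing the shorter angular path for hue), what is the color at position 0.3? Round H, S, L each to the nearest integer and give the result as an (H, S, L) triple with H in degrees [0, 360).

(329, 58, 81)

Hue: 239 − 8 = 231°, but |231| > 180 so the shorter arc goes the other way: Δh = 231 − 360 = -129°.
H = 8 + 0.3 × (-129) = -30.7 → -31 → -31 mod 360 = 329°
S = 47 + 0.3 × (83 − 47) = 57.8 → 58%
L = 84 + 0.3 × (74 − 84) = 81 → 81%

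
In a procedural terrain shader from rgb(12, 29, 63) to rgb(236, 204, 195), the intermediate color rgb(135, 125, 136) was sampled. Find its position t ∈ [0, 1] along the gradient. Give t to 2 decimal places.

0.55

Invert the lerp on the R channel (largest span, 224): t = (135 − 12) / (236 − 12) = 123/224 = 0.54911.
Check on G: (125 − 29)/(204 − 29) = 0.5486 ✓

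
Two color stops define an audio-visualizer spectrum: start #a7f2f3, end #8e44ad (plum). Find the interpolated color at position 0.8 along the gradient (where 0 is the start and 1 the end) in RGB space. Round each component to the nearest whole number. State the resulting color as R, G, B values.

(147, 103, 187)

#a7f2f3 → (167, 242, 243); #8e44ad → (142, 68, 173).
R = 167 + 0.8 × (142 − 167) = 167 + 0.8 × -25 = 147 → 147
G = 242 + 0.8 × (68 − 242) = 242 + 0.8 × -174 = 102.8 → 103
B = 243 + 0.8 × (173 − 243) = 243 + 0.8 × -70 = 187 → 187
So the blended color is (147, 103, 187), about #9367bb.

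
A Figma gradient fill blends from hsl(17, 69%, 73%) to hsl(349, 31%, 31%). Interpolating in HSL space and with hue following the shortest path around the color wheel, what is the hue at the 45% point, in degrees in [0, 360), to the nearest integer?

4

Hue: 349 − 17 = 332°, but |332| > 180 so the shorter arc goes the other way: Δh = 332 − 360 = -28°.
H = 17 + 0.45 × (-28) = 4.4 → 4°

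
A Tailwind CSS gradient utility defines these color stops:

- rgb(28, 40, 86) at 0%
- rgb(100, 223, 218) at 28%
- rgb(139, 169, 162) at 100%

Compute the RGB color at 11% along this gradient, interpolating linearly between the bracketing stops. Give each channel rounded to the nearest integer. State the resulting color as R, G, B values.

11% lies between the 0% and 28% stops, so the local fraction is t = (11 − 0)/(28 − 0) = 11/28 ≈ 0.3929.
R = 28 + 0.3929 × (100 − 28) = 56.289 → 56
G = 40 + 0.3929 × (223 − 40) = 111.901 → 112
B = 86 + 0.3929 × (218 − 86) = 137.863 → 138

(56, 112, 138)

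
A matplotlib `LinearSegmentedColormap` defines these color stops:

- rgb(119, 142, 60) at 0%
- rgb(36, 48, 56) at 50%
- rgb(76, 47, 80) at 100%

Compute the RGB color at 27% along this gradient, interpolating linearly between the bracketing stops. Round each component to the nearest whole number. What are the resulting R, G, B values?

27% lies between the 0% and 50% stops, so the local fraction is t = (27 − 0)/(50 − 0) = 27/50 ≈ 0.54.
R = 119 + 0.54 × (36 − 119) = 74.18 → 74
G = 142 + 0.54 × (48 − 142) = 91.24 → 91
B = 60 + 0.54 × (56 − 60) = 57.84 → 58

(74, 91, 58)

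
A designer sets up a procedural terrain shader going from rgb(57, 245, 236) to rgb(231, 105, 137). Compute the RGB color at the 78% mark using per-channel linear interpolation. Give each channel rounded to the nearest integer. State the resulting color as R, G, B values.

78% corresponds to t = 0.78.
R = 57 + 0.78 × (231 − 57) = 57 + 0.78 × 174 = 192.72 → 193
G = 245 + 0.78 × (105 − 245) = 245 + 0.78 × -140 = 135.8 → 136
B = 236 + 0.78 × (137 − 236) = 236 + 0.78 × -99 = 158.78 → 159

(193, 136, 159)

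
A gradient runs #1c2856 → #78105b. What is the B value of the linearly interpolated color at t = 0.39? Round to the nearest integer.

B₁ = 86 (from #1c2856), B₂ = 91 (from #78105b).
B = 86 + 0.39 × (91 − 86) = 87.95 → 88

88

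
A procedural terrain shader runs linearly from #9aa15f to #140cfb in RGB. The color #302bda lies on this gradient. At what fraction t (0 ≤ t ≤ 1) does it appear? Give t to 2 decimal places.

Invert the lerp on the B channel (largest span, 156): t = (218 − 95) / (251 − 95) = 123/156 = 0.78846.
Check on R: (48 − 154)/(20 − 154) = 0.791 ✓

0.79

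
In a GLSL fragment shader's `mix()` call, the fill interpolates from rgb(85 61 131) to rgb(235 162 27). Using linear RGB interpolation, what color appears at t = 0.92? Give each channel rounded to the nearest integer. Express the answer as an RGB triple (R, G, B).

R = 85 + 0.92 × (235 − 85) = 85 + 0.92 × 150 = 223 → 223
G = 61 + 0.92 × (162 − 61) = 61 + 0.92 × 101 = 153.92 → 154
B = 131 + 0.92 × (27 − 131) = 131 + 0.92 × -104 = 35.32 → 35
So the blended color is (223, 154, 35), about #df9a23.

(223, 154, 35)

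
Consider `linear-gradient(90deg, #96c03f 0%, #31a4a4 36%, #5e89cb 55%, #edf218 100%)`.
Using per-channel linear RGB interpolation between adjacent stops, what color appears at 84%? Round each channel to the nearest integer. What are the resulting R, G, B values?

(186, 205, 88)

84% lies between the 55% and 100% stops, so the local fraction is t = (84 − 55)/(100 − 55) = 29/45 ≈ 0.6444.
#5e89cb → (94, 137, 203); #edf218 → (237, 242, 24).
R = 94 + 0.6444 × (237 − 94) = 186.149 → 186
G = 137 + 0.6444 × (242 − 137) = 204.662 → 205
B = 203 + 0.6444 × (24 − 203) = 87.652 → 88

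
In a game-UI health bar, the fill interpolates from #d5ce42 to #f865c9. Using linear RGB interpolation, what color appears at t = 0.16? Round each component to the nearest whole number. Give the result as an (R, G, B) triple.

#d5ce42 → (213, 206, 66); #f865c9 → (248, 101, 201).
R = 213 + 0.16 × (248 − 213) = 213 + 0.16 × 35 = 218.6 → 219
G = 206 + 0.16 × (101 − 206) = 206 + 0.16 × -105 = 189.2 → 189
B = 66 + 0.16 × (201 − 66) = 66 + 0.16 × 135 = 87.6 → 88

(219, 189, 88)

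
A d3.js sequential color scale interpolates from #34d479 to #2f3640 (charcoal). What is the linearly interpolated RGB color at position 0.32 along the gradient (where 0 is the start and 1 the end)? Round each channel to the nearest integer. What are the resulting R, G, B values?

(50, 161, 103)

#34d479 → (52, 212, 121); #2f3640 → (47, 54, 64).
R = 52 + 0.32 × (47 − 52) = 52 + 0.32 × -5 = 50.4 → 50
G = 212 + 0.32 × (54 − 212) = 212 + 0.32 × -158 = 161.44 → 161
B = 121 + 0.32 × (64 − 121) = 121 + 0.32 × -57 = 102.76 → 103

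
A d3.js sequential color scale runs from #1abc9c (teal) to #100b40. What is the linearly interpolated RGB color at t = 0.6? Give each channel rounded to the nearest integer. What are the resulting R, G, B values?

#1abc9c → (26, 188, 156); #100b40 → (16, 11, 64).
R = 26 + 0.6 × (16 − 26) = 26 + 0.6 × -10 = 20 → 20
G = 188 + 0.6 × (11 − 188) = 188 + 0.6 × -177 = 81.8 → 82
B = 156 + 0.6 × (64 − 156) = 156 + 0.6 × -92 = 100.8 → 101
So the blended color is (20, 82, 101), about #145265.

(20, 82, 101)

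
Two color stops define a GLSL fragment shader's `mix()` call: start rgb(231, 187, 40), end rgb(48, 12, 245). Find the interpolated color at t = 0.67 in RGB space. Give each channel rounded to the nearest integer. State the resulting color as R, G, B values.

R = 231 + 0.67 × (48 − 231) = 231 + 0.67 × -183 = 108.39 → 108
G = 187 + 0.67 × (12 − 187) = 187 + 0.67 × -175 = 69.75 → 70
B = 40 + 0.67 × (245 − 40) = 40 + 0.67 × 205 = 177.35 → 177

(108, 70, 177)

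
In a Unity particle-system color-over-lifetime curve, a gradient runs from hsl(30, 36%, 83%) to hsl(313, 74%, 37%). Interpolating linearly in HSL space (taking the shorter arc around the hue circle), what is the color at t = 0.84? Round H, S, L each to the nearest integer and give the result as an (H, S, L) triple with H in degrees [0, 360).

Hue: 313 − 30 = 283°, but |283| > 180 so the shorter arc goes the other way: Δh = 283 − 360 = -77°.
H = 30 + 0.84 × (-77) = -34.68 → -35 → -35 mod 360 = 325°
S = 36 + 0.84 × (74 − 36) = 67.92 → 68%
L = 83 + 0.84 × (37 − 83) = 44.36 → 44%

(325, 68, 44)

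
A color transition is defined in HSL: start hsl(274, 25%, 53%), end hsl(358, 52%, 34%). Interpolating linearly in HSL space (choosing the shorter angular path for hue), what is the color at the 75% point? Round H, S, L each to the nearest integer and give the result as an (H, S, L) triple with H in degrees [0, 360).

(337, 45, 39)

Hue arc: Δh = 358 − 274 = 84° (|Δh| ≤ 180, already the shorter path).
H = 274 + 0.75 × (84) = 337 → 337°
S = 25 + 0.75 × (52 − 25) = 45.25 → 45%
L = 53 + 0.75 × (34 − 53) = 38.75 → 39%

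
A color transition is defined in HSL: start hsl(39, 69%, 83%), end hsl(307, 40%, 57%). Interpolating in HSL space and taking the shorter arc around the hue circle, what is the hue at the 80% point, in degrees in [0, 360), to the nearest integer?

Hue: 307 − 39 = 268°, but |268| > 180 so the shorter arc goes the other way: Δh = 268 − 360 = -92°.
H = 39 + 0.8 × (-92) = -34.6 → -35 → -35 mod 360 = 325°

325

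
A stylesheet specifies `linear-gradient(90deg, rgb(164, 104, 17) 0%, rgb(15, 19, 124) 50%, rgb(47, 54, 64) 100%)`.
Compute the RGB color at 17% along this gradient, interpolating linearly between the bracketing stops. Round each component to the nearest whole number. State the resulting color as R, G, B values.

(113, 75, 53)

17% lies between the 0% and 50% stops, so the local fraction is t = (17 − 0)/(50 − 0) = 17/50 ≈ 0.34.
R = 164 + 0.34 × (15 − 164) = 113.34 → 113
G = 104 + 0.34 × (19 − 104) = 75.1 → 75
B = 17 + 0.34 × (124 − 17) = 53.38 → 53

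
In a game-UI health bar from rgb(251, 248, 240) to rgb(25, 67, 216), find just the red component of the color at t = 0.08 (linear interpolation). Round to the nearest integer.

R = 251 + 0.08 × (25 − 251) = 232.92 → 233

233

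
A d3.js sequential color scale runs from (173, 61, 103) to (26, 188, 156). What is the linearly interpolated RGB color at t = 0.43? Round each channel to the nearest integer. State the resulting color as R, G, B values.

R = 173 + 0.43 × (26 − 173) = 173 + 0.43 × -147 = 109.79 → 110
G = 61 + 0.43 × (188 − 61) = 61 + 0.43 × 127 = 115.61 → 116
B = 103 + 0.43 × (156 − 103) = 103 + 0.43 × 53 = 125.79 → 126

(110, 116, 126)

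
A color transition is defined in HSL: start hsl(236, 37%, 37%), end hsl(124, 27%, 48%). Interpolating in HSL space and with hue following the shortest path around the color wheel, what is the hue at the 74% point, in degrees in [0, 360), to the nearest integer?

Hue arc: Δh = 124 − 236 = -112° (|Δh| ≤ 180, already the shorter path).
H = 236 + 0.74 × (-112) = 153.12 → 153°

153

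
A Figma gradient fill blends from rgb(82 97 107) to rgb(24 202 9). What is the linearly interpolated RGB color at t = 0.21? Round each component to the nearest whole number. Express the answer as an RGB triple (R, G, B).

(70, 119, 86)

R = 82 + 0.21 × (24 − 82) = 82 + 0.21 × -58 = 69.82 → 70
G = 97 + 0.21 × (202 − 97) = 97 + 0.21 × 105 = 119.05 → 119
B = 107 + 0.21 × (9 − 107) = 107 + 0.21 × -98 = 86.42 → 86
So the blended color is (70, 119, 86), about #467756.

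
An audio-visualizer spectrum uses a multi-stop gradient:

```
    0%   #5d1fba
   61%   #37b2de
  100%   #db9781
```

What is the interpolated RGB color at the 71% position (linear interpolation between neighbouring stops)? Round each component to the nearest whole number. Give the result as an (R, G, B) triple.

(97, 171, 198)

71% lies between the 61% and 100% stops, so the local fraction is t = (71 − 61)/(100 − 61) = 10/39 ≈ 0.2564.
#37b2de → (55, 178, 222); #db9781 → (219, 151, 129).
R = 55 + 0.2564 × (219 − 55) = 97.05 → 97
G = 178 + 0.2564 × (151 − 178) = 171.077 → 171
B = 222 + 0.2564 × (129 − 222) = 198.155 → 198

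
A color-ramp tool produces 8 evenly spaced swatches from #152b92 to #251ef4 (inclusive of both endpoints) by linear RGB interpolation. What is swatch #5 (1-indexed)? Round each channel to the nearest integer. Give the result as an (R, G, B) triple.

(30, 36, 202)

With 8 swatches and endpoints inclusive, swatch 5 sits at t = (5 − 1)/(8 − 1) = 4/7 ≈ 0.5714.
#152b92 → (21, 43, 146); #251ef4 → (37, 30, 244).
R = 21 + 0.5714 × (37 − 21) = 30.142 → 30
G = 43 + 0.5714 × (30 − 43) = 35.572 → 36
B = 146 + 0.5714 × (244 − 146) = 201.997 → 202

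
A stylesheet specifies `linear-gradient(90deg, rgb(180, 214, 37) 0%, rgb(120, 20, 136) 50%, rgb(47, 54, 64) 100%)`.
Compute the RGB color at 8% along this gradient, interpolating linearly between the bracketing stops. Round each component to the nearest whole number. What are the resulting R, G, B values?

8% lies between the 0% and 50% stops, so the local fraction is t = (8 − 0)/(50 − 0) = 8/50 ≈ 0.16.
R = 180 + 0.16 × (120 − 180) = 170.4 → 170
G = 214 + 0.16 × (20 − 214) = 182.96 → 183
B = 37 + 0.16 × (136 − 37) = 52.84 → 53

(170, 183, 53)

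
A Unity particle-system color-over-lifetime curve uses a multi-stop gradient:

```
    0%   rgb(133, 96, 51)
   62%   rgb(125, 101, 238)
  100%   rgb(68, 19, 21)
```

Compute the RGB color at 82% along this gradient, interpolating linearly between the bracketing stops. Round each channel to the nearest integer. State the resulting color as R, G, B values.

(95, 58, 124)

82% lies between the 62% and 100% stops, so the local fraction is t = (82 − 62)/(100 − 62) = 20/38 ≈ 0.5263.
R = 125 + 0.5263 × (68 − 125) = 95.001 → 95
G = 101 + 0.5263 × (19 − 101) = 57.843 → 58
B = 238 + 0.5263 × (21 − 238) = 123.793 → 124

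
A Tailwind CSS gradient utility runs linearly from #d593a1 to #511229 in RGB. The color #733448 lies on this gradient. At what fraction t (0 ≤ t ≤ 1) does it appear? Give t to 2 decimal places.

Invert the lerp on the R channel (largest span, 132): t = (115 − 213) / (81 − 213) = -98/-132 = 0.74242.
Check on G: (52 − 147)/(18 − 147) = 0.7364 ✓

0.74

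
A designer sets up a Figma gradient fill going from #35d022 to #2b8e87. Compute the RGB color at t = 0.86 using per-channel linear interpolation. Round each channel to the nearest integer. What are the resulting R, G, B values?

#35d022 → (53, 208, 34); #2b8e87 → (43, 142, 135).
R = 53 + 0.86 × (43 − 53) = 53 + 0.86 × -10 = 44.4 → 44
G = 208 + 0.86 × (142 − 208) = 208 + 0.86 × -66 = 151.24 → 151
B = 34 + 0.86 × (135 − 34) = 34 + 0.86 × 101 = 120.86 → 121
So the blended color is (44, 151, 121), about #2c9779.

(44, 151, 121)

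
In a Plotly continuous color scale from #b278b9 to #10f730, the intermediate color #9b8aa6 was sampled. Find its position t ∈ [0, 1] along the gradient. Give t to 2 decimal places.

Invert the lerp on the R channel (largest span, 162): t = (155 − 178) / (16 − 178) = -23/-162 = 0.14198.
Check on G: (138 − 120)/(247 − 120) = 0.1417 ✓

0.14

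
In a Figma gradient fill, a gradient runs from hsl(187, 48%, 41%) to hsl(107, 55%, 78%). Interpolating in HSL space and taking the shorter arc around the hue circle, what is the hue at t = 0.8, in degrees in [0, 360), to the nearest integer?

Hue arc: Δh = 107 − 187 = -80° (|Δh| ≤ 180, already the shorter path).
H = 187 + 0.8 × (-80) = 123 → 123°

123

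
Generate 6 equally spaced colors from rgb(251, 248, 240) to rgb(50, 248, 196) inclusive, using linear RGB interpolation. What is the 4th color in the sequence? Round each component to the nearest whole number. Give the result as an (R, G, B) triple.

With 6 swatches and endpoints inclusive, swatch 4 sits at t = (4 − 1)/(6 − 1) = 3/5 ≈ 0.6.
R = 251 + 0.6 × (50 − 251) = 130.4 → 130
G = 248 + 0.6 × (248 − 248) = 248 → 248
B = 240 + 0.6 × (196 − 240) = 213.6 → 214

(130, 248, 214)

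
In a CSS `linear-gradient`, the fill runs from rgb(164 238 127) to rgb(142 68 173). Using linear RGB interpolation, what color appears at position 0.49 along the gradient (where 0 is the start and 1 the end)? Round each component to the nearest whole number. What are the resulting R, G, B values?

(153, 155, 150)

R = 164 + 0.49 × (142 − 164) = 164 + 0.49 × -22 = 153.22 → 153
G = 238 + 0.49 × (68 − 238) = 238 + 0.49 × -170 = 154.7 → 155
B = 127 + 0.49 × (173 − 127) = 127 + 0.49 × 46 = 149.54 → 150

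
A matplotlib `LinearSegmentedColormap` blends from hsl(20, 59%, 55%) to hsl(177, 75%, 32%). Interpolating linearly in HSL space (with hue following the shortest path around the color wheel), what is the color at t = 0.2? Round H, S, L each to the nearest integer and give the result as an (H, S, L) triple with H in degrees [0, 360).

(51, 62, 50)

Hue arc: Δh = 177 − 20 = 157° (|Δh| ≤ 180, already the shorter path).
H = 20 + 0.2 × (157) = 51.4 → 51°
S = 59 + 0.2 × (75 − 59) = 62.2 → 62%
L = 55 + 0.2 × (32 − 55) = 50.4 → 50%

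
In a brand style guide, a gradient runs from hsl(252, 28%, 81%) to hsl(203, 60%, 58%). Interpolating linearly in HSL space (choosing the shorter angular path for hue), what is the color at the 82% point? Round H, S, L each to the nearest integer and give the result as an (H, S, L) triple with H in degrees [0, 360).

Hue arc: Δh = 203 − 252 = -49° (|Δh| ≤ 180, already the shorter path).
H = 252 + 0.82 × (-49) = 211.82 → 212°
S = 28 + 0.82 × (60 − 28) = 54.24 → 54%
L = 81 + 0.82 × (58 − 81) = 62.14 → 62%

(212, 54, 62)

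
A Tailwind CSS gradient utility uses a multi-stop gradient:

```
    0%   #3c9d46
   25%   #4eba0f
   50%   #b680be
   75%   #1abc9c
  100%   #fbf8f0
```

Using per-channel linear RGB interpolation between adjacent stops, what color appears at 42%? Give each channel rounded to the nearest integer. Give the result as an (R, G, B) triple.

42% lies between the 25% and 50% stops, so the local fraction is t = (42 − 25)/(50 − 25) = 17/25 ≈ 0.68.
#4eba0f → (78, 186, 15); #b680be → (182, 128, 190).
R = 78 + 0.68 × (182 − 78) = 148.72 → 149
G = 186 + 0.68 × (128 − 186) = 146.56 → 147
B = 15 + 0.68 × (190 − 15) = 134 → 134

(149, 147, 134)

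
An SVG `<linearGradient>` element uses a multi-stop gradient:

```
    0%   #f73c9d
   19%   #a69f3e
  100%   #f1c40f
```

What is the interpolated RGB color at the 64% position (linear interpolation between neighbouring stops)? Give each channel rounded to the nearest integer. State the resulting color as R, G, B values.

(208, 180, 36)

64% lies between the 19% and 100% stops, so the local fraction is t = (64 − 19)/(100 − 19) = 45/81 ≈ 0.5556.
#a69f3e → (166, 159, 62); #f1c40f → (241, 196, 15).
R = 166 + 0.5556 × (241 − 166) = 207.67 → 208
G = 159 + 0.5556 × (196 − 159) = 179.557 → 180
B = 62 + 0.5556 × (15 − 62) = 35.887 → 36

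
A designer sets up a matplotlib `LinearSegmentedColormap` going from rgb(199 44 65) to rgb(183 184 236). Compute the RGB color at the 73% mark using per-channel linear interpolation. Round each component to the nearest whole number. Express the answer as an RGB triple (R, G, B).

(187, 146, 190)

73% corresponds to t = 0.73.
R = 199 + 0.73 × (183 − 199) = 199 + 0.73 × -16 = 187.32 → 187
G = 44 + 0.73 × (184 − 44) = 44 + 0.73 × 140 = 146.2 → 146
B = 65 + 0.73 × (236 − 65) = 65 + 0.73 × 171 = 189.83 → 190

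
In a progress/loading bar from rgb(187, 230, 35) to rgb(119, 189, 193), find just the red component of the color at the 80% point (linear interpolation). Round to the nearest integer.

R = 187 + 0.8 × (119 − 187) = 132.6 → 133

133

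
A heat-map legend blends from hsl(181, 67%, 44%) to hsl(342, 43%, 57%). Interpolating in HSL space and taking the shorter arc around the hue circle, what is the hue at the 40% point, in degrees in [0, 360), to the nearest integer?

Hue arc: Δh = 342 − 181 = 161° (|Δh| ≤ 180, already the shorter path).
H = 181 + 0.4 × (161) = 245.4 → 245°

245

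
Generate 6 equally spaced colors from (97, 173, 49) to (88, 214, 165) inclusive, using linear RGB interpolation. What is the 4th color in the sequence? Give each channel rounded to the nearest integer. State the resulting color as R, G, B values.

With 6 swatches and endpoints inclusive, swatch 4 sits at t = (4 − 1)/(6 − 1) = 3/5 ≈ 0.6.
R = 97 + 0.6 × (88 − 97) = 91.6 → 92
G = 173 + 0.6 × (214 − 173) = 197.6 → 198
B = 49 + 0.6 × (165 − 49) = 118.6 → 119

(92, 198, 119)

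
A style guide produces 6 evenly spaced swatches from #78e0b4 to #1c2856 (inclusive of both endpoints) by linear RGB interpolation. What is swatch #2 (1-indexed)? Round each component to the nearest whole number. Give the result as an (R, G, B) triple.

With 6 swatches and endpoints inclusive, swatch 2 sits at t = (2 − 1)/(6 − 1) = 1/5 ≈ 0.2.
#78e0b4 → (120, 224, 180); #1c2856 → (28, 40, 86).
R = 120 + 0.2 × (28 − 120) = 101.6 → 102
G = 224 + 0.2 × (40 − 224) = 187.2 → 187
B = 180 + 0.2 × (86 − 180) = 161.2 → 161

(102, 187, 161)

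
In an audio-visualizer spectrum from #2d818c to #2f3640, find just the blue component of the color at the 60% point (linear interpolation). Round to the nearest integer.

94

B₁ = 140 (from #2d818c), B₂ = 64 (from #2f3640).
B = 140 + 0.6 × (64 − 140) = 94.4 → 94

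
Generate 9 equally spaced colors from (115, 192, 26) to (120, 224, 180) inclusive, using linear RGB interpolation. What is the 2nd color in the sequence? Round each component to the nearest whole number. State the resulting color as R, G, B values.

With 9 swatches and endpoints inclusive, swatch 2 sits at t = (2 − 1)/(9 − 1) = 1/8 ≈ 0.125.
R = 115 + 0.125 × (120 − 115) = 115.625 → 116
G = 192 + 0.125 × (224 − 192) = 196 → 196
B = 26 + 0.125 × (180 − 26) = 45.25 → 45

(116, 196, 45)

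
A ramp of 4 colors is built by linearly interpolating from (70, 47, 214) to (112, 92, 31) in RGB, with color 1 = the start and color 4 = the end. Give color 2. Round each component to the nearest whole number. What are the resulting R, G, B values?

With 4 swatches and endpoints inclusive, swatch 2 sits at t = (2 − 1)/(4 − 1) = 1/3 ≈ 0.3333.
R = 70 + 0.3333 × (112 − 70) = 83.999 → 84
G = 47 + 0.3333 × (92 − 47) = 61.998 → 62
B = 214 + 0.3333 × (31 − 214) = 153.006 → 153

(84, 62, 153)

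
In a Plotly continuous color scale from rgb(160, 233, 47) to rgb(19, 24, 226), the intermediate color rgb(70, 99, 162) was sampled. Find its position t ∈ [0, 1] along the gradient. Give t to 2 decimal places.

Invert the lerp on the G channel (largest span, 209): t = (99 − 233) / (24 − 233) = -134/-209 = 0.64115.
Check on R: (70 − 160)/(19 − 160) = 0.6383 ✓

0.64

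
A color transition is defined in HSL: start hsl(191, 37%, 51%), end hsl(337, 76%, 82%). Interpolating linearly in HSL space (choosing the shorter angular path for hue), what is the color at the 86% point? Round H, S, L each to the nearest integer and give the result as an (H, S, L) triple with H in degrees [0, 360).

Hue arc: Δh = 337 − 191 = 146° (|Δh| ≤ 180, already the shorter path).
H = 191 + 0.86 × (146) = 316.56 → 317°
S = 37 + 0.86 × (76 − 37) = 70.54 → 71%
L = 51 + 0.86 × (82 − 51) = 77.66 → 78%

(317, 71, 78)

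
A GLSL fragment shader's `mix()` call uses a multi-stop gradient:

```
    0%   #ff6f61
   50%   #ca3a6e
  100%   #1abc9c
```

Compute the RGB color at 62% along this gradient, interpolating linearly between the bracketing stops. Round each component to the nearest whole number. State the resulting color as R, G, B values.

(160, 89, 121)

62% lies between the 50% and 100% stops, so the local fraction is t = (62 − 50)/(100 − 50) = 12/50 ≈ 0.24.
#ca3a6e → (202, 58, 110); #1abc9c → (26, 188, 156).
R = 202 + 0.24 × (26 − 202) = 159.76 → 160
G = 58 + 0.24 × (188 − 58) = 89.2 → 89
B = 110 + 0.24 × (156 − 110) = 121.04 → 121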